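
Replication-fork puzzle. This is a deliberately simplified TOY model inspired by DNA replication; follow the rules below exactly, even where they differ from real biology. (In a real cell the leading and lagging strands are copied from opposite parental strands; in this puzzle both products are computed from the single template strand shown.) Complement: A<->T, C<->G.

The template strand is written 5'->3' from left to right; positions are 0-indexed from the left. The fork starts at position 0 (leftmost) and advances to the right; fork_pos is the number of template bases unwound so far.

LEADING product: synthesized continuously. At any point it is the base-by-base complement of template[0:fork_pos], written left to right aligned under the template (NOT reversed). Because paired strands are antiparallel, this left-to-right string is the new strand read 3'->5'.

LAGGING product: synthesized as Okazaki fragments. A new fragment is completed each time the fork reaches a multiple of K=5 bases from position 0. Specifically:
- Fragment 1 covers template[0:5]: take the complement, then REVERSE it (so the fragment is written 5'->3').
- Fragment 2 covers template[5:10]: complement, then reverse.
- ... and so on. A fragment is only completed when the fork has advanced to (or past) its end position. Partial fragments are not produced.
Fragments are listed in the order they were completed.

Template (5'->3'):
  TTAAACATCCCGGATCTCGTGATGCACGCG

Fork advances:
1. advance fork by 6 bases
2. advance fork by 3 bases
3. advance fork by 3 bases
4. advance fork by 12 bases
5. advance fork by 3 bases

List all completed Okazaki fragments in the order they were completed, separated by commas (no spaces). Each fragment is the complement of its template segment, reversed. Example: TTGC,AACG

Step 1: advance 6 -> fork_pos = 0 + 6 = 6. Reached multiple(s) of 5: 5 -> fragment 1 completed (1 total).
Step 2: advance 3 -> fork_pos = 6 + 3 = 9. Next multiple of 5 is 10 (not reached); still 1 fragment(s).
Step 3: advance 3 -> fork_pos = 9 + 3 = 12. Reached multiple(s) of 5: 10 -> fragment 2 completed (2 total).
Step 4: advance 12 -> fork_pos = 12 + 12 = 24. Reached multiple(s) of 5: 15, 20 -> fragments 3-4 completed (4 total).
Step 5: advance 3 -> fork_pos = 24 + 3 = 27. Reached multiple(s) of 5: 25 -> fragment 5 completed (5 total).
Final fork_pos = 27, so 5 fragment(s) are complete. Build each: template segment -> complement -> reverse.
Fragment 1: template[0:5] = TTAAA -> complement AATTT -> reversed TTTAA
Fragment 2: template[5:10] = CATCC -> complement GTAGG -> reversed GGATG
Fragment 3: template[10:15] = CGGAT -> complement GCCTA -> reversed ATCCG
Fragment 4: template[15:20] = CTCGT -> complement GAGCA -> reversed ACGAG
Fragment 5: template[20:25] = GATGC -> complement CTACG -> reversed GCATC

Answer: TTTAA,GGATG,ATCCG,ACGAG,GCATC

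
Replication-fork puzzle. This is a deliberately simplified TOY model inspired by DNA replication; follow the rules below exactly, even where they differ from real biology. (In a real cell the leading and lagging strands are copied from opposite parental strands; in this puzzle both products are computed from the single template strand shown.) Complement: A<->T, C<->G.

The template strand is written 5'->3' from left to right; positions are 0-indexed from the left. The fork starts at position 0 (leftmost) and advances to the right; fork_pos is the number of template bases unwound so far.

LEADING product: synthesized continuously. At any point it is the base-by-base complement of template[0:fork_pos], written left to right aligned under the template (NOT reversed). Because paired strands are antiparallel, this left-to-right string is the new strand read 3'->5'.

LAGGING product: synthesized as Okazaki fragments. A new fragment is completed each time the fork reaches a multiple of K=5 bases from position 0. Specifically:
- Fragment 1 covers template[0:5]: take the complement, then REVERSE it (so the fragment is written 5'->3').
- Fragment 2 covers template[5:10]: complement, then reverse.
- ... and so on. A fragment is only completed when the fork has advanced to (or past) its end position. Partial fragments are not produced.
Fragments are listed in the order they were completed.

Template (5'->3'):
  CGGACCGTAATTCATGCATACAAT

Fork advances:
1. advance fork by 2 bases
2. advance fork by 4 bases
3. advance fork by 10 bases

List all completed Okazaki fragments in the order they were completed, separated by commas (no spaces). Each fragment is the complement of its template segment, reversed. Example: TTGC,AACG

Step 1: advance 2 -> fork_pos = 0 + 2 = 2. Next multiple of 5 is 5 (not reached); still 0 fragment(s).
Step 2: advance 4 -> fork_pos = 2 + 4 = 6. Reached multiple(s) of 5: 5 -> fragment 1 completed (1 total).
Step 3: advance 10 -> fork_pos = 6 + 10 = 16. Reached multiple(s) of 5: 10, 15 -> fragments 2-3 completed (3 total).
Final fork_pos = 16, so 3 fragment(s) are complete. Build each: template segment -> complement -> reverse.
Fragment 1: template[0:5] = CGGAC -> complement GCCTG -> reversed GTCCG
Fragment 2: template[5:10] = CGTAA -> complement GCATT -> reversed TTACG
Fragment 3: template[10:15] = TTCAT -> complement AAGTA -> reversed ATGAA

Answer: GTCCG,TTACG,ATGAA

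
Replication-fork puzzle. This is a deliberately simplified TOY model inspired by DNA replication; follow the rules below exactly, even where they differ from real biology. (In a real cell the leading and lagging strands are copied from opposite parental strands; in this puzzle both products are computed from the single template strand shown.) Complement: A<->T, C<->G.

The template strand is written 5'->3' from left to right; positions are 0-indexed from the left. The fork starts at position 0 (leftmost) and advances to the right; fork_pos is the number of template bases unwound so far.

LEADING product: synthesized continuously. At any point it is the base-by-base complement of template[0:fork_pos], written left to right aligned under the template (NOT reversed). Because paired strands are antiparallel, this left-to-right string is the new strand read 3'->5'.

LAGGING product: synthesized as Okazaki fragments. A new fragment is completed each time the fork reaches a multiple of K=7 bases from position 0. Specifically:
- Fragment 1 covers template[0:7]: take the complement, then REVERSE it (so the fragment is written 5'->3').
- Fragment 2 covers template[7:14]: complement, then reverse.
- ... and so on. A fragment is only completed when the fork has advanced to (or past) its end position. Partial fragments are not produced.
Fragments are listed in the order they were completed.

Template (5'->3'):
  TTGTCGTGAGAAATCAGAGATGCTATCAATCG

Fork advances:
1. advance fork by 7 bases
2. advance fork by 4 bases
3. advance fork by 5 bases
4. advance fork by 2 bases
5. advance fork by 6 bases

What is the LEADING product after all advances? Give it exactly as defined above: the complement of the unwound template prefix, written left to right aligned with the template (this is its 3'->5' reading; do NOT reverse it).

Answer: AACAGCACTCTTTAGTCTCTACGA

Derivation:
Step 1: advance 7 -> fork_pos = 0 + 7 = 7.
Step 2: advance 4 -> fork_pos = 7 + 4 = 11.
Step 3: advance 5 -> fork_pos = 11 + 5 = 16.
Step 4: advance 2 -> fork_pos = 16 + 2 = 18.
Step 5: advance 6 -> fork_pos = 18 + 6 = 24.
Unwound prefix: template[0:24] = TTGTCGTGAGAAATCAGAGATGCT
Complement it base by base (A<->T, C<->G), keeping left-to-right order:
  [0:5] TTGTC -> AACAG
  [5:10] GTGAG -> CACTC
  [10:15] AAATC -> TTTAG
  [15:20] AGAGA -> TCTCT
  [20:24] TGCT -> ACGA
Concatenate: AACAGCACTCTTTAGTCTCTACGA (length 24; written aligned with the template, i.e. 3'->5').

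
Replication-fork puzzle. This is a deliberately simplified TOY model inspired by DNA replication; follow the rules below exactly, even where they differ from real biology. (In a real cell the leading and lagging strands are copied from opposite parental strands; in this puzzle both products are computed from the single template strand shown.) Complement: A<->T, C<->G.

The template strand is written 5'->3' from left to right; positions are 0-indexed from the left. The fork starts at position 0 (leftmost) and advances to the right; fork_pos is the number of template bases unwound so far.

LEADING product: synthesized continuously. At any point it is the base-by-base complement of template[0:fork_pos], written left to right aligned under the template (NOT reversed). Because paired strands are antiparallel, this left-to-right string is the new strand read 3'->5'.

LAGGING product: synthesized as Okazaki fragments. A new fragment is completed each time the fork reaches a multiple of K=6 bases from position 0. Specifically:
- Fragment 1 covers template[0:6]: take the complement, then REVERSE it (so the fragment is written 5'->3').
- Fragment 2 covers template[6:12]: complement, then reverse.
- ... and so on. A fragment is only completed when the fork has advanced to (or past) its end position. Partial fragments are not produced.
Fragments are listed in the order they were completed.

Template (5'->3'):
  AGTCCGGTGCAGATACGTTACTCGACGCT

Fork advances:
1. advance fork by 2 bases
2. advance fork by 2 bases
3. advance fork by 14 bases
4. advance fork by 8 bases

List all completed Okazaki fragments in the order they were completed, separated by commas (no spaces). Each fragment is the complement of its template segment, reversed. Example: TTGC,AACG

Answer: CGGACT,CTGCAC,ACGTAT,CGAGTA

Derivation:
Step 1: advance 2 -> fork_pos = 0 + 2 = 2. Next multiple of 6 is 6 (not reached); still 0 fragment(s).
Step 2: advance 2 -> fork_pos = 2 + 2 = 4. Next multiple of 6 is 6 (not reached); still 0 fragment(s).
Step 3: advance 14 -> fork_pos = 4 + 14 = 18. Reached multiple(s) of 6: 6, 12, 18 -> fragments 1-3 completed (3 total).
Step 4: advance 8 -> fork_pos = 18 + 8 = 26. Reached multiple(s) of 6: 24 -> fragment 4 completed (4 total).
Final fork_pos = 26, so 4 fragment(s) are complete. Build each: template segment -> complement -> reverse.
Fragment 1: template[0:6] = AGTCCG -> complement TCAGGC -> reversed CGGACT
Fragment 2: template[6:12] = GTGCAG -> complement CACGTC -> reversed CTGCAC
Fragment 3: template[12:18] = ATACGT -> complement TATGCA -> reversed ACGTAT
Fragment 4: template[18:24] = TACTCG -> complement ATGAGC -> reversed CGAGTA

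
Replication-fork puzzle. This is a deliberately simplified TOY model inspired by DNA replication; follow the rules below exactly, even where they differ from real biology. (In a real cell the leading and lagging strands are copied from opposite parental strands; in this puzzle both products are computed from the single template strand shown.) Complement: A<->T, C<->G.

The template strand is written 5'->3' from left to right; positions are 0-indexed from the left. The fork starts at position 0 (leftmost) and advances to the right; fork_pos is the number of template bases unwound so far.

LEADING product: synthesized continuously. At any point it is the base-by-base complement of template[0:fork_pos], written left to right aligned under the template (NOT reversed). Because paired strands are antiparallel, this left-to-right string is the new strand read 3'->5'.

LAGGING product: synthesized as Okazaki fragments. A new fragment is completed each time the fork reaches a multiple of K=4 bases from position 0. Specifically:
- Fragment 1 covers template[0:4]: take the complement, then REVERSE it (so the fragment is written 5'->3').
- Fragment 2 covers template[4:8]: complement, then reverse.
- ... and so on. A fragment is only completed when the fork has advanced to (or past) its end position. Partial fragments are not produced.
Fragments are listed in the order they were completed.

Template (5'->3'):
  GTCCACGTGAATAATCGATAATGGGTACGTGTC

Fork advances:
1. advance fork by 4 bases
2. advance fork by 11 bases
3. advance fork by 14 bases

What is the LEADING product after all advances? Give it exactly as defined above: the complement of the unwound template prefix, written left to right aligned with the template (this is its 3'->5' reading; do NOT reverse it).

Answer: CAGGTGCACTTATTAGCTATTACCCATGC

Derivation:
Step 1: advance 4 -> fork_pos = 0 + 4 = 4.
Step 2: advance 11 -> fork_pos = 4 + 11 = 15.
Step 3: advance 14 -> fork_pos = 15 + 14 = 29.
Unwound prefix: template[0:29] = GTCCACGTGAATAATCGATAATGGGTACG
Complement it base by base (A<->T, C<->G), keeping left-to-right order:
  [0:5] GTCCA -> CAGGT
  [5:10] CGTGA -> GCACT
  [10:15] ATAAT -> TATTA
  [15:20] CGATA -> GCTAT
  [20:25] ATGGG -> TACCC
  [25:29] TACG -> ATGC
Concatenate: CAGGTGCACTTATTAGCTATTACCCATGC (length 29; written aligned with the template, i.e. 3'->5').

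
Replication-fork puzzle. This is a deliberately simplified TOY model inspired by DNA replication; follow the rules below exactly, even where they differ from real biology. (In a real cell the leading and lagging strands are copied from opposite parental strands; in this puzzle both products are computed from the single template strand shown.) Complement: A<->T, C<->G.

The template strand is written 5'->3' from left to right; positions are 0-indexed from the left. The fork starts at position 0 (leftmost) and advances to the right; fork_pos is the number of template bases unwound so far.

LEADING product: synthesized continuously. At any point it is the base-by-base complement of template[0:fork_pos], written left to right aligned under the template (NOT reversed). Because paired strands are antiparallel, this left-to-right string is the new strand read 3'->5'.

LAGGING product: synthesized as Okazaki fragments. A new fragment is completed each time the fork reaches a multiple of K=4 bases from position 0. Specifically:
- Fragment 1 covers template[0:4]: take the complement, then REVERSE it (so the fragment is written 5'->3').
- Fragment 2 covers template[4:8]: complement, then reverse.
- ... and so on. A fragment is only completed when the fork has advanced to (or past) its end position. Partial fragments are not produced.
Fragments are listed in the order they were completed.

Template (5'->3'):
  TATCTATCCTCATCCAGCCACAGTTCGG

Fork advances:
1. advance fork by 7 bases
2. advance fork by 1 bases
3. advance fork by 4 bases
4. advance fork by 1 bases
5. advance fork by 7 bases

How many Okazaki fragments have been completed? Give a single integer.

Step 1: advance 7 -> fork_pos = 0 + 7 = 7. Reached multiple(s) of 4: 4 -> fragment 1 completed (1 total).
Step 2: advance 1 -> fork_pos = 7 + 1 = 8. Reached multiple(s) of 4: 8 -> fragment 2 completed (2 total).
Step 3: advance 4 -> fork_pos = 8 + 4 = 12. Reached multiple(s) of 4: 12 -> fragment 3 completed (3 total).
Step 4: advance 1 -> fork_pos = 12 + 1 = 13. Next multiple of 4 is 16 (not reached); still 3 fragment(s).
Step 5: advance 7 -> fork_pos = 13 + 7 = 20. Reached multiple(s) of 4: 16, 20 -> fragments 4-5 completed (5 total).
Check: final fork_pos = 20; the multiples of 4 that are <= 20 are 4..20 -> 20 // 4 = 5 completed fragment(s).

Answer: 5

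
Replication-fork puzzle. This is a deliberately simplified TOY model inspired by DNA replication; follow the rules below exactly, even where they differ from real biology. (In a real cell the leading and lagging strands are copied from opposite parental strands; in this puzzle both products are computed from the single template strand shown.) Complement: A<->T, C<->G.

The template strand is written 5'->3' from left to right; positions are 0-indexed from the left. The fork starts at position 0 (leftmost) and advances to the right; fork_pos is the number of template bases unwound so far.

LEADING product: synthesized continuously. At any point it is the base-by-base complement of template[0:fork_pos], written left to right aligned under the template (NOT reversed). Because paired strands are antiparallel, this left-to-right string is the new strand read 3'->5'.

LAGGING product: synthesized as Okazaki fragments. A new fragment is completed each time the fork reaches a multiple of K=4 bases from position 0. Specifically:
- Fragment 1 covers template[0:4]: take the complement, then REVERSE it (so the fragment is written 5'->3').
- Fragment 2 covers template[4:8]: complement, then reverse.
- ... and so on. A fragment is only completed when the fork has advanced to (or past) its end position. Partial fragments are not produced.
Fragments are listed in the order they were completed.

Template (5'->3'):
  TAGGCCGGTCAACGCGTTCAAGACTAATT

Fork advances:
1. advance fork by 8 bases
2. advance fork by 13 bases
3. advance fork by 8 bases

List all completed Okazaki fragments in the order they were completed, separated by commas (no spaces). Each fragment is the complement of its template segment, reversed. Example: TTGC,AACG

Step 1: advance 8 -> fork_pos = 0 + 8 = 8. Reached multiple(s) of 4: 4, 8 -> fragments 1-2 completed (2 total).
Step 2: advance 13 -> fork_pos = 8 + 13 = 21. Reached multiple(s) of 4: 12, 16, 20 -> fragments 3-5 completed (5 total).
Step 3: advance 8 -> fork_pos = 21 + 8 = 29. Reached multiple(s) of 4: 24, 28 -> fragments 6-7 completed (7 total).
Final fork_pos = 29, so 7 fragment(s) are complete. Build each: template segment -> complement -> reverse.
Fragment 1: template[0:4] = TAGG -> complement ATCC -> reversed CCTA
Fragment 2: template[4:8] = CCGG -> complement GGCC -> reversed CCGG
Fragment 3: template[8:12] = TCAA -> complement AGTT -> reversed TTGA
Fragment 4: template[12:16] = CGCG -> complement GCGC -> reversed CGCG
Fragment 5: template[16:20] = TTCA -> complement AAGT -> reversed TGAA
Fragment 6: template[20:24] = AGAC -> complement TCTG -> reversed GTCT
Fragment 7: template[24:28] = TAAT -> complement ATTA -> reversed ATTA

Answer: CCTA,CCGG,TTGA,CGCG,TGAA,GTCT,ATTA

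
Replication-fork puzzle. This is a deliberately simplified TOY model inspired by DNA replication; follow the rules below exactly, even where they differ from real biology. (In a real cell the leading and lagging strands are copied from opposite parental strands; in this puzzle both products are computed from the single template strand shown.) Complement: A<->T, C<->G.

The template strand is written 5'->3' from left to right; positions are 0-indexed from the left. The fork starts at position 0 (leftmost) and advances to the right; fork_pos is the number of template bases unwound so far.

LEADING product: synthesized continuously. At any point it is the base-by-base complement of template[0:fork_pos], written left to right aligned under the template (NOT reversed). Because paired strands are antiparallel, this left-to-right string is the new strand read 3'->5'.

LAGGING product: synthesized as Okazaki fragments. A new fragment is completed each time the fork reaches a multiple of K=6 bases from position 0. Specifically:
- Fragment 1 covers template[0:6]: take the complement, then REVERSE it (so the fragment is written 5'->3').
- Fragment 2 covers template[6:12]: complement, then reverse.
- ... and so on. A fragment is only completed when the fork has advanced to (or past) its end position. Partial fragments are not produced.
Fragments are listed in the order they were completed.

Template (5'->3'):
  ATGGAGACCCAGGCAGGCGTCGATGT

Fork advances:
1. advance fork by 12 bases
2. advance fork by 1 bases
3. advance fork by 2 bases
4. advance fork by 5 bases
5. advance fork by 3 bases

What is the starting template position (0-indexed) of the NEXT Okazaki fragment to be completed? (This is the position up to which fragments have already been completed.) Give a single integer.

Answer: 18

Derivation:
Step 1: advance 12 -> fork_pos = 0 + 12 = 12. Reached multiple(s) of 6: 6, 12 -> fragments 1-2 completed (2 total).
Step 2: advance 1 -> fork_pos = 12 + 1 = 13. Next multiple of 6 is 18 (not reached); still 2 fragment(s).
Step 3: advance 2 -> fork_pos = 13 + 2 = 15. Next multiple of 6 is 18 (not reached); still 2 fragment(s).
Step 4: advance 5 -> fork_pos = 15 + 5 = 20. Reached multiple(s) of 6: 18 -> fragment 3 completed (3 total).
Step 5: advance 3 -> fork_pos = 20 + 3 = 23. Next multiple of 6 is 24 (not reached); still 3 fragment(s).
3 fragment(s) completed, covering template[0:18] (3 x 6 = 18). The next fragment, fragment 4, covers template[18:24], so it starts at position 18.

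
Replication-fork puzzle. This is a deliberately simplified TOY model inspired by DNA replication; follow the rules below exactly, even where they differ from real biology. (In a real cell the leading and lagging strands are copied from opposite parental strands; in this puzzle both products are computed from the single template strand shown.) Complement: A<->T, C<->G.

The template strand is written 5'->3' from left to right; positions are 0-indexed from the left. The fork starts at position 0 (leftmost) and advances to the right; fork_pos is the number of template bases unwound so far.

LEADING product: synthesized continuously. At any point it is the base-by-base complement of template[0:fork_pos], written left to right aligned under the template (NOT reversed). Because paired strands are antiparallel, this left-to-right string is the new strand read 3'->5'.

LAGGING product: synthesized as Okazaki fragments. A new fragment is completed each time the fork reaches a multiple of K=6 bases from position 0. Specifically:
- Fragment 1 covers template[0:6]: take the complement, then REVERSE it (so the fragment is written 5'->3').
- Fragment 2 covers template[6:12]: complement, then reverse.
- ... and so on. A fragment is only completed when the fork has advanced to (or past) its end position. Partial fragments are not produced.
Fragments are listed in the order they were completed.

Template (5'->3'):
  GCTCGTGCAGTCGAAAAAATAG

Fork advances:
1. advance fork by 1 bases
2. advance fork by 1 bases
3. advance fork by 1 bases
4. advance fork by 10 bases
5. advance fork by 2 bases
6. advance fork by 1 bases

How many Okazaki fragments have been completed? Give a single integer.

Answer: 2

Derivation:
Step 1: advance 1 -> fork_pos = 0 + 1 = 1. Next multiple of 6 is 6 (not reached); still 0 fragment(s).
Step 2: advance 1 -> fork_pos = 1 + 1 = 2. Next multiple of 6 is 6 (not reached); still 0 fragment(s).
Step 3: advance 1 -> fork_pos = 2 + 1 = 3. Next multiple of 6 is 6 (not reached); still 0 fragment(s).
Step 4: advance 10 -> fork_pos = 3 + 10 = 13. Reached multiple(s) of 6: 6, 12 -> fragments 1-2 completed (2 total).
Step 5: advance 2 -> fork_pos = 13 + 2 = 15. Next multiple of 6 is 18 (not reached); still 2 fragment(s).
Step 6: advance 1 -> fork_pos = 15 + 1 = 16. Next multiple of 6 is 18 (not reached); still 2 fragment(s).
Check: final fork_pos = 16; the multiples of 6 that are <= 16 are 6..12 -> 16 // 6 = 2 completed fragment(s).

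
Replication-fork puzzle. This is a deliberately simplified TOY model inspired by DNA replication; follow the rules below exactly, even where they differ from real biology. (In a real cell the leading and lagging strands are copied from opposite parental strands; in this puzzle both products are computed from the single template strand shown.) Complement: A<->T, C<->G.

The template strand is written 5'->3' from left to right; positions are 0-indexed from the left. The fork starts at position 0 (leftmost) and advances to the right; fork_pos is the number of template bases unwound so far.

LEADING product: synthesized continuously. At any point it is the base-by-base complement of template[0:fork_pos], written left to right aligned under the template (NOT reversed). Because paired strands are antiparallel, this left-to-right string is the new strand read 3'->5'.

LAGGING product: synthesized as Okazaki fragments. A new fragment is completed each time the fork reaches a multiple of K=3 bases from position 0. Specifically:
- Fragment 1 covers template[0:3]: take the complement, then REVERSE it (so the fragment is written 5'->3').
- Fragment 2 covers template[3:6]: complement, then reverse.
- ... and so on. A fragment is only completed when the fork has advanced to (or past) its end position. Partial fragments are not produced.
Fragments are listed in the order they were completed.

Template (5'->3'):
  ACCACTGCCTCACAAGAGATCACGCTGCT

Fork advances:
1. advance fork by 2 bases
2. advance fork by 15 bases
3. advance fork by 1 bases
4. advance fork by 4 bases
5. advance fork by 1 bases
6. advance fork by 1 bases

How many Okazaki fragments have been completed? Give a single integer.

Step 1: advance 2 -> fork_pos = 0 + 2 = 2. Next multiple of 3 is 3 (not reached); still 0 fragment(s).
Step 2: advance 15 -> fork_pos = 2 + 15 = 17. Reached multiple(s) of 3: 3, 6, 9, 12, 15 -> fragments 1-5 completed (5 total).
Step 3: advance 1 -> fork_pos = 17 + 1 = 18. Reached multiple(s) of 3: 18 -> fragment 6 completed (6 total).
Step 4: advance 4 -> fork_pos = 18 + 4 = 22. Reached multiple(s) of 3: 21 -> fragment 7 completed (7 total).
Step 5: advance 1 -> fork_pos = 22 + 1 = 23. Next multiple of 3 is 24 (not reached); still 7 fragment(s).
Step 6: advance 1 -> fork_pos = 23 + 1 = 24. Reached multiple(s) of 3: 24 -> fragment 8 completed (8 total).
Check: final fork_pos = 24; the multiples of 3 that are <= 24 are 3..24 -> 24 // 3 = 8 completed fragment(s).

Answer: 8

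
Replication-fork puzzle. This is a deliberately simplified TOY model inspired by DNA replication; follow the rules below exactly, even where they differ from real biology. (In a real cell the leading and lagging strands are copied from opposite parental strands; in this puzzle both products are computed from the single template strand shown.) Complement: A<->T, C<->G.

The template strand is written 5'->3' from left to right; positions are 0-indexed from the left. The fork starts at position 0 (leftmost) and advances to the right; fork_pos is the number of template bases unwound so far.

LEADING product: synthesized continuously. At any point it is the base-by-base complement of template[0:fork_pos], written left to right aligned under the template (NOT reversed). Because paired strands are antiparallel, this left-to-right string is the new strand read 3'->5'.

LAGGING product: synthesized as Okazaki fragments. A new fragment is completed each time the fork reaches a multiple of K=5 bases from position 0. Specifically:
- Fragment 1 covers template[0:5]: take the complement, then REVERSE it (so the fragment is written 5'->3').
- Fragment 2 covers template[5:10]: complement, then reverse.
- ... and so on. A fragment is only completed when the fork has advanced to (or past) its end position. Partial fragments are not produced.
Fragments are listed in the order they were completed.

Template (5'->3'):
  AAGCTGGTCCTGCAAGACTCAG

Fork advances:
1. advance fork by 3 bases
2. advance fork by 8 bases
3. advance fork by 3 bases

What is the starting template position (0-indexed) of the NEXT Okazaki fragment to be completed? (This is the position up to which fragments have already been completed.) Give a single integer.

Step 1: advance 3 -> fork_pos = 0 + 3 = 3. Next multiple of 5 is 5 (not reached); still 0 fragment(s).
Step 2: advance 8 -> fork_pos = 3 + 8 = 11. Reached multiple(s) of 5: 5, 10 -> fragments 1-2 completed (2 total).
Step 3: advance 3 -> fork_pos = 11 + 3 = 14. Next multiple of 5 is 15 (not reached); still 2 fragment(s).
2 fragment(s) completed, covering template[0:10] (2 x 5 = 10). The next fragment, fragment 3, covers template[10:15], so it starts at position 10.

Answer: 10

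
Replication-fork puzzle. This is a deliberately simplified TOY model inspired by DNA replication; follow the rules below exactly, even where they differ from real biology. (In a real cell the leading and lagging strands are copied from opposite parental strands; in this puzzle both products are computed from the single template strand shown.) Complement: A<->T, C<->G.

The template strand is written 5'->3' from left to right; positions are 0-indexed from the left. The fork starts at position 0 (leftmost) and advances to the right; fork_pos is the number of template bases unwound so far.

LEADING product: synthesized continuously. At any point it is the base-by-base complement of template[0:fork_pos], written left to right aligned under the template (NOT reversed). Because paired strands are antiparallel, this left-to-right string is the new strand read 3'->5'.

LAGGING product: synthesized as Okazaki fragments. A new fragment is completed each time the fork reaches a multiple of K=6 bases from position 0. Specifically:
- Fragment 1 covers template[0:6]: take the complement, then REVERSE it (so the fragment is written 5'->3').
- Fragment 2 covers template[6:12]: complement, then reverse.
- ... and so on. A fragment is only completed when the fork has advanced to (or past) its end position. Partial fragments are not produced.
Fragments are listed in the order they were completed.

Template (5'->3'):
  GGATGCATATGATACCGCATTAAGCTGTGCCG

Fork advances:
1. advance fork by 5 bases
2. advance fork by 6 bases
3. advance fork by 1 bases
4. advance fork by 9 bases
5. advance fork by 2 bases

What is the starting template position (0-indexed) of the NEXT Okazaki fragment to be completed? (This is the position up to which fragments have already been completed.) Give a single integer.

Step 1: advance 5 -> fork_pos = 0 + 5 = 5. Next multiple of 6 is 6 (not reached); still 0 fragment(s).
Step 2: advance 6 -> fork_pos = 5 + 6 = 11. Reached multiple(s) of 6: 6 -> fragment 1 completed (1 total).
Step 3: advance 1 -> fork_pos = 11 + 1 = 12. Reached multiple(s) of 6: 12 -> fragment 2 completed (2 total).
Step 4: advance 9 -> fork_pos = 12 + 9 = 21. Reached multiple(s) of 6: 18 -> fragment 3 completed (3 total).
Step 5: advance 2 -> fork_pos = 21 + 2 = 23. Next multiple of 6 is 24 (not reached); still 3 fragment(s).
3 fragment(s) completed, covering template[0:18] (3 x 6 = 18). The next fragment, fragment 4, covers template[18:24], so it starts at position 18.

Answer: 18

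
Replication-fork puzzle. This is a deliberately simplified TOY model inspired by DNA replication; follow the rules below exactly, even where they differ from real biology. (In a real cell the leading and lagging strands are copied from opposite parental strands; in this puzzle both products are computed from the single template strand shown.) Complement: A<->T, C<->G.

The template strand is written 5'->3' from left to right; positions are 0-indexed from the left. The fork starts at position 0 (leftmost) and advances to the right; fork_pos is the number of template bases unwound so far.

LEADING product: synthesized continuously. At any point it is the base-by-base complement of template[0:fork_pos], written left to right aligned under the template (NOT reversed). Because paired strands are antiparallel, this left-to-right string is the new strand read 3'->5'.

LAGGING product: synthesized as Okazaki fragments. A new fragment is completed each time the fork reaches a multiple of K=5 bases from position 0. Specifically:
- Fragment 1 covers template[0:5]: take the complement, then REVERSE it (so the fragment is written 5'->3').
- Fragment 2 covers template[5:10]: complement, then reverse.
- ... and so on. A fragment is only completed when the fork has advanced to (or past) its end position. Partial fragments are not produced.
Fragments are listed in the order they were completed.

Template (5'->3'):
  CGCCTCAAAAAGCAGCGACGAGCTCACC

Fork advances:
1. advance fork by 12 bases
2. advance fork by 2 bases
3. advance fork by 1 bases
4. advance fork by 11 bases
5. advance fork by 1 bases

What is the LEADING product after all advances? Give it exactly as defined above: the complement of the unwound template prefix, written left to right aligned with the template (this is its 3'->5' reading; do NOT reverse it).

Answer: GCGGAGTTTTTCGTCGCTGCTCGAGTG

Derivation:
Step 1: advance 12 -> fork_pos = 0 + 12 = 12.
Step 2: advance 2 -> fork_pos = 12 + 2 = 14.
Step 3: advance 1 -> fork_pos = 14 + 1 = 15.
Step 4: advance 11 -> fork_pos = 15 + 11 = 26.
Step 5: advance 1 -> fork_pos = 26 + 1 = 27.
Unwound prefix: template[0:27] = CGCCTCAAAAAGCAGCGACGAGCTCAC
Complement it base by base (A<->T, C<->G), keeping left-to-right order:
  [0:5] CGCCT -> GCGGA
  [5:10] CAAAA -> GTTTT
  [10:15] AGCAG -> TCGTC
  [15:20] CGACG -> GCTGC
  [20:25] AGCTC -> TCGAG
  [25:27] AC -> TG
Concatenate: GCGGAGTTTTTCGTCGCTGCTCGAGTG (length 27; written aligned with the template, i.e. 3'->5').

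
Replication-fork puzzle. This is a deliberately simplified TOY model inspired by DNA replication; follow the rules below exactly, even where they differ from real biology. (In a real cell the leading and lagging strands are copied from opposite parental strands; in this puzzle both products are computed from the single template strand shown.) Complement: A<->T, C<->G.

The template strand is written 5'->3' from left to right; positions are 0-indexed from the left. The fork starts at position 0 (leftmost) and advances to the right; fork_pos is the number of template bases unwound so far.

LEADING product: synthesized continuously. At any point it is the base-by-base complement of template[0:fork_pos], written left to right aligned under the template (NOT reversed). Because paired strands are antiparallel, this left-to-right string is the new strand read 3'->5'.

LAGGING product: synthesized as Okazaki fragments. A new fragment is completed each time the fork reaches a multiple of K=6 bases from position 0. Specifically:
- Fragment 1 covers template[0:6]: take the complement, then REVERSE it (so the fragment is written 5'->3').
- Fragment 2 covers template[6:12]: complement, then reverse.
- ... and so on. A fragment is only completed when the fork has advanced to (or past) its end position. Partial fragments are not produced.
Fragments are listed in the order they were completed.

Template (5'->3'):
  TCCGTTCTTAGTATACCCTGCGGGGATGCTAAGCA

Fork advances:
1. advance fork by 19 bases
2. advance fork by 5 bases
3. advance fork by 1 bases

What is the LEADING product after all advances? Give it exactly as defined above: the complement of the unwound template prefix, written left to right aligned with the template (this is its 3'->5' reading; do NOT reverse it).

Answer: AGGCAAGAATCATATGGGACGCCCC

Derivation:
Step 1: advance 19 -> fork_pos = 0 + 19 = 19.
Step 2: advance 5 -> fork_pos = 19 + 5 = 24.
Step 3: advance 1 -> fork_pos = 24 + 1 = 25.
Unwound prefix: template[0:25] = TCCGTTCTTAGTATACCCTGCGGGG
Complement it base by base (A<->T, C<->G), keeping left-to-right order:
  [0:5] TCCGT -> AGGCA
  [5:10] TCTTA -> AGAAT
  [10:15] GTATA -> CATAT
  [15:20] CCCTG -> GGGAC
  [20:25] CGGGG -> GCCCC
Concatenate: AGGCAAGAATCATATGGGACGCCCC (length 25; written aligned with the template, i.e. 3'->5').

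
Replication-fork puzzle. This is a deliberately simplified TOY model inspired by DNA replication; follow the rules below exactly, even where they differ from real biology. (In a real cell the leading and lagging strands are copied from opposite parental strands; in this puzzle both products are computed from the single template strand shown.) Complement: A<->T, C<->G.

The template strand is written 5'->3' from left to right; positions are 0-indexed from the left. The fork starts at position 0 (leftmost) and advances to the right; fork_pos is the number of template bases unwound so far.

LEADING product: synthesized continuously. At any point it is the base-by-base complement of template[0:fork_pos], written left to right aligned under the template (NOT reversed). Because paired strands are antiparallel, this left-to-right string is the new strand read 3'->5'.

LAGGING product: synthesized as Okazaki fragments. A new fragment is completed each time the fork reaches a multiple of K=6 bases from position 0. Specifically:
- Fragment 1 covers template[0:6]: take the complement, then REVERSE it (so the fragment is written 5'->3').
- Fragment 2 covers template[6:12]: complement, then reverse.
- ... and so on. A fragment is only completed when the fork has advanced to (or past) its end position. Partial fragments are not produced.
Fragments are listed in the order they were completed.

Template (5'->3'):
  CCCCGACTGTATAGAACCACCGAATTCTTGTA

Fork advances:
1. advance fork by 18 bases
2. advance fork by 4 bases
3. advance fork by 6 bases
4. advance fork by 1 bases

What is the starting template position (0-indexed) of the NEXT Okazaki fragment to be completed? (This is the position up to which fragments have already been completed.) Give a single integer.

Step 1: advance 18 -> fork_pos = 0 + 18 = 18. Reached multiple(s) of 6: 6, 12, 18 -> fragments 1-3 completed (3 total).
Step 2: advance 4 -> fork_pos = 18 + 4 = 22. Next multiple of 6 is 24 (not reached); still 3 fragment(s).
Step 3: advance 6 -> fork_pos = 22 + 6 = 28. Reached multiple(s) of 6: 24 -> fragment 4 completed (4 total).
Step 4: advance 1 -> fork_pos = 28 + 1 = 29. Next multiple of 6 is 30 (not reached); still 4 fragment(s).
4 fragment(s) completed, covering template[0:24] (4 x 6 = 24). The next fragment, fragment 5, covers template[24:30], so it starts at position 24.

Answer: 24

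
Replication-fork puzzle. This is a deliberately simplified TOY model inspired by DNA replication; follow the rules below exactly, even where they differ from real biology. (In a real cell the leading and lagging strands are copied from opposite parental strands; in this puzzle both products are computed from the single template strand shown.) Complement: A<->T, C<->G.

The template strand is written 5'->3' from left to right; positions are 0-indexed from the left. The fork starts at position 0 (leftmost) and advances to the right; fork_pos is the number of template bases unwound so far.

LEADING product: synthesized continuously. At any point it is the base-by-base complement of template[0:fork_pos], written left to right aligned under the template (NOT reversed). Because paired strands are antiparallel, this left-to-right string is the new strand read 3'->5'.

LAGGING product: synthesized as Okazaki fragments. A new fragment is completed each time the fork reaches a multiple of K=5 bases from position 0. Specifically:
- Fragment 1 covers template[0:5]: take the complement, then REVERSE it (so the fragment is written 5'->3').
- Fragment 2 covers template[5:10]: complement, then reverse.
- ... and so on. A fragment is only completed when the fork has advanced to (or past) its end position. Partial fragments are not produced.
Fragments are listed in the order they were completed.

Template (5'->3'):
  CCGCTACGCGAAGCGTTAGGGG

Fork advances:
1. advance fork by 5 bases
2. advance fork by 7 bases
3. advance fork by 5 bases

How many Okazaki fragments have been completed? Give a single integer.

Answer: 3

Derivation:
Step 1: advance 5 -> fork_pos = 0 + 5 = 5. Reached multiple(s) of 5: 5 -> fragment 1 completed (1 total).
Step 2: advance 7 -> fork_pos = 5 + 7 = 12. Reached multiple(s) of 5: 10 -> fragment 2 completed (2 total).
Step 3: advance 5 -> fork_pos = 12 + 5 = 17. Reached multiple(s) of 5: 15 -> fragment 3 completed (3 total).
Check: final fork_pos = 17; the multiples of 5 that are <= 17 are 5..15 -> 17 // 5 = 3 completed fragment(s).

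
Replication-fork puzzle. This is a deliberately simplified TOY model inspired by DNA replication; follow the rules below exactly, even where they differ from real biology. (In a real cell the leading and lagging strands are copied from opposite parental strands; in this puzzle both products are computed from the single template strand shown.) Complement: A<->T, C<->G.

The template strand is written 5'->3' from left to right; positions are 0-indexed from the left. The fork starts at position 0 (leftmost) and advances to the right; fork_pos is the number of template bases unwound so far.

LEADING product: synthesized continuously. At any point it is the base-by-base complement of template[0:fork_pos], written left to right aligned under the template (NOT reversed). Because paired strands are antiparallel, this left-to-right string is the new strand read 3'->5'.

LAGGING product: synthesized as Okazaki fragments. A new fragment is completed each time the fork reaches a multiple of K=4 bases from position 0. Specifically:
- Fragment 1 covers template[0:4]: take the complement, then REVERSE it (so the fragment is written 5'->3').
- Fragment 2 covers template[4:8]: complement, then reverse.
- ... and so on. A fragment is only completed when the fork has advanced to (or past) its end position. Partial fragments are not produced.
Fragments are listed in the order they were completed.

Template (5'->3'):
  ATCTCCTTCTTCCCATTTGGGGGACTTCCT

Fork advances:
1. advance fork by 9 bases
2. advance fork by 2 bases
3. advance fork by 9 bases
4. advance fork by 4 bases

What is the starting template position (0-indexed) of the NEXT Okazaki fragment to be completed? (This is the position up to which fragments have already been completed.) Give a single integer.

Step 1: advance 9 -> fork_pos = 0 + 9 = 9. Reached multiple(s) of 4: 4, 8 -> fragments 1-2 completed (2 total).
Step 2: advance 2 -> fork_pos = 9 + 2 = 11. Next multiple of 4 is 12 (not reached); still 2 fragment(s).
Step 3: advance 9 -> fork_pos = 11 + 9 = 20. Reached multiple(s) of 4: 12, 16, 20 -> fragments 3-5 completed (5 total).
Step 4: advance 4 -> fork_pos = 20 + 4 = 24. Reached multiple(s) of 4: 24 -> fragment 6 completed (6 total).
6 fragment(s) completed, covering template[0:24] (6 x 4 = 24). The next fragment, fragment 7, covers template[24:28], so it starts at position 24.

Answer: 24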